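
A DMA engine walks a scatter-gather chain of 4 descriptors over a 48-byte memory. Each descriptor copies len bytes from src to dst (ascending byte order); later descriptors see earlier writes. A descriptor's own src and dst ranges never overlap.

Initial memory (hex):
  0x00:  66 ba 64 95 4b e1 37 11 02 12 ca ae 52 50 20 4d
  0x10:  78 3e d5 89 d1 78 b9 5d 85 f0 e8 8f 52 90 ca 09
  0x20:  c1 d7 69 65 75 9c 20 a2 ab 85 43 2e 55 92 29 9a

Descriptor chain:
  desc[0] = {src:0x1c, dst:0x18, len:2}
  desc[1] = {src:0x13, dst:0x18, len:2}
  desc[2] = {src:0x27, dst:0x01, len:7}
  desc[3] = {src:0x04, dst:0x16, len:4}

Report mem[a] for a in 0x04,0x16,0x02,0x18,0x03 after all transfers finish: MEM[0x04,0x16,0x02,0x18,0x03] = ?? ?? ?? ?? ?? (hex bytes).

MEM[0x04,0x16,0x02,0x18,0x03] = 43 43 ab 55 85

D0: mem[0x18..0x19] <- [52 90]
D1: mem[0x18..0x19] <- [89 d1]
D2: mem[0x01..0x07] <- [a2 ab 85 43 2e 55 92]
D3: mem[0x16..0x19] <- [43 2e 55 92]
query mem[0x04]=0x43, mem[0x16]=0x43, mem[0x02]=0xab, mem[0x18]=0x55, mem[0x03]=0x85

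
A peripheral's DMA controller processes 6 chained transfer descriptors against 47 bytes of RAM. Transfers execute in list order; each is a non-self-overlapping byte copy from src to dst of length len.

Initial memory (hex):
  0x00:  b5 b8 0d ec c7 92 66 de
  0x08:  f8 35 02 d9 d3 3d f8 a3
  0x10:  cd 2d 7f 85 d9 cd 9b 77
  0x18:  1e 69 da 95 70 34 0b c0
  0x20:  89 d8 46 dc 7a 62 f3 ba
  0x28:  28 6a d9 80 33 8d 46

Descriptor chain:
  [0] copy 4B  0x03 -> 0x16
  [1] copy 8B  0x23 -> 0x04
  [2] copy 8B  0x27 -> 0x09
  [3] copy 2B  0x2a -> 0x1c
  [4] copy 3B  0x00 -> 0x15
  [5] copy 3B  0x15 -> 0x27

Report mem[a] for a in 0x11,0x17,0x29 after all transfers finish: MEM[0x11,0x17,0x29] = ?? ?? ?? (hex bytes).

MEM[0x11,0x17,0x29] = 2d 0d 0d

#0 dst[0x16+4] := {0xec,0xc7,0x92,0x66}
#1 dst[0x04+8] := {0xdc,0x7a,0x62,0xf3,0xba,0x28,0x6a,0xd9}
#2 dst[0x09+8] := {0xba,0x28,0x6a,0xd9,0x80,0x33,0x8d,0x46}
#3 dst[0x1c+2] := {0xd9,0x80}
#4 dst[0x15+3] := {0xb5,0xb8,0x0d}
#5 dst[0x27+3] := {0xb5,0xb8,0x0d}
query mem[0x11]=0x2d, mem[0x17]=0x0d, mem[0x29]=0x0d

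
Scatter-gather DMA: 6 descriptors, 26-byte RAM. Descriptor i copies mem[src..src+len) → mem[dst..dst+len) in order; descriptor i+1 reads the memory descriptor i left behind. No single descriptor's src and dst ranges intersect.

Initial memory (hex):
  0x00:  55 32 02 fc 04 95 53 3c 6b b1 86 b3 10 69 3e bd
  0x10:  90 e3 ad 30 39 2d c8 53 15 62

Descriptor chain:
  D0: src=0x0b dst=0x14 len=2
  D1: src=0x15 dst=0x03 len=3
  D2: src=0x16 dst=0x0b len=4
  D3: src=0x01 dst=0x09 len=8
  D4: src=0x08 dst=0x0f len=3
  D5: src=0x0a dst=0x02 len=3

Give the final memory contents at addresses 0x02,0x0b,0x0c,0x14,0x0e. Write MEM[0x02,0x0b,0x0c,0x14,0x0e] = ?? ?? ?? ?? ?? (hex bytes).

#0 dst[0x14+2] := {0xb3,0x10}
#1 dst[0x03+3] := {0x10,0xc8,0x53}
#2 dst[0x0b+4] := {0xc8,0x53,0x15,0x62}
#3 dst[0x09+8] := {0x32,0x02,0x10,0xc8,0x53,0x53,0x3c,0x6b}
#4 dst[0x0f+3] := {0x6b,0x32,0x02}
#5 dst[0x02+3] := {0x02,0x10,0xc8}
query mem[0x02]=0x02, mem[0x0b]=0x10, mem[0x0c]=0xc8, mem[0x14]=0xb3, mem[0x0e]=0x53

MEM[0x02,0x0b,0x0c,0x14,0x0e] = 02 10 c8 b3 53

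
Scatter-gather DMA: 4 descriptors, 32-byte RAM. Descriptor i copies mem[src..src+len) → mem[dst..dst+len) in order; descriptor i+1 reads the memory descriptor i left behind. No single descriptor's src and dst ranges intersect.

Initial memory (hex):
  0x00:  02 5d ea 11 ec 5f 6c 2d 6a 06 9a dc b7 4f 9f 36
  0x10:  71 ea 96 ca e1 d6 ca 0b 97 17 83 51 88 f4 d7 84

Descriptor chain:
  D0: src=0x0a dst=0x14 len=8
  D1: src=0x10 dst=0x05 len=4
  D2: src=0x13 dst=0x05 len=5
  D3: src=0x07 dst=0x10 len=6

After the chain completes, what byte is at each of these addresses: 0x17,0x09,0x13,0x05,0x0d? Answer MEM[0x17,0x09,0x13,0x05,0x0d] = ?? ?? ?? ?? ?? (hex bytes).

[0] 0x0a->0x14 len=8 : 9a dc b7 4f 9f 36 71 ea
[1] 0x10->0x05 len=4 : 71 ea 96 ca
[2] 0x13->0x05 len=5 : ca 9a dc b7 4f
[3] 0x07->0x10 len=6 : dc b7 4f 9a dc b7
query mem[0x17]=0x4f, mem[0x09]=0x4f, mem[0x13]=0x9a, mem[0x05]=0xca, mem[0x0d]=0x4f

MEM[0x17,0x09,0x13,0x05,0x0d] = 4f 4f 9a ca 4f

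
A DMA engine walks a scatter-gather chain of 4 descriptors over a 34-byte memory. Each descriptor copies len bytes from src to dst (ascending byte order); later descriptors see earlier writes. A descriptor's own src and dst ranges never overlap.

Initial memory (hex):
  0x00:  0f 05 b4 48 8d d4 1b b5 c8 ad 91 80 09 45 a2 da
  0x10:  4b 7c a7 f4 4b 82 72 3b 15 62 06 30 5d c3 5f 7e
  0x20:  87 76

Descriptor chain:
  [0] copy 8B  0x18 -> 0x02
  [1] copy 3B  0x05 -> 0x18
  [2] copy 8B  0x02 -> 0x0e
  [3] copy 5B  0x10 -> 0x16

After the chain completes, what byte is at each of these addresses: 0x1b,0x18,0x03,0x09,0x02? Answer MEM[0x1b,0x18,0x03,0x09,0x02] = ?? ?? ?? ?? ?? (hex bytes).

MEM[0x1b,0x18,0x03,0x09,0x02] = 30 5d 62 7e 15

D0: mem[0x02..0x09] <- [15 62 06 30 5d c3 5f 7e]
D1: mem[0x18..0x1a] <- [30 5d c3]
D2: mem[0x0e..0x15] <- [15 62 06 30 5d c3 5f 7e]
D3: mem[0x16..0x1a] <- [06 30 5d c3 5f]
query mem[0x1b]=0x30, mem[0x18]=0x5d, mem[0x03]=0x62, mem[0x09]=0x7e, mem[0x02]=0x15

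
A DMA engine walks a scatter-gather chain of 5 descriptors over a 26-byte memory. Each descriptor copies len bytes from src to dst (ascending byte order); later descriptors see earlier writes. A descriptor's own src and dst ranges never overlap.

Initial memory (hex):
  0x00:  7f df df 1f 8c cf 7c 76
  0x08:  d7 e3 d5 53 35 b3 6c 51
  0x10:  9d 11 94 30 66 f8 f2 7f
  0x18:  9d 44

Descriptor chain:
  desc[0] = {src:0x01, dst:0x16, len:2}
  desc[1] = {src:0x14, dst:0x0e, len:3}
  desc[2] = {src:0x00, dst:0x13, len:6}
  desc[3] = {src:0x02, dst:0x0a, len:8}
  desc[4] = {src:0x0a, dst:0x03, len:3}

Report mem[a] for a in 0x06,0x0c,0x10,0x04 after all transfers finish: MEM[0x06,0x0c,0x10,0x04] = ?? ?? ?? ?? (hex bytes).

[0] 0x01->0x16 len=2 : df df
[1] 0x14->0x0e len=3 : 66 f8 df
[2] 0x00->0x13 len=6 : 7f df df 1f 8c cf
[3] 0x02->0x0a len=8 : df 1f 8c cf 7c 76 d7 e3
[4] 0x0a->0x03 len=3 : df 1f 8c
query mem[0x06]=0x7c, mem[0x0c]=0x8c, mem[0x10]=0xd7, mem[0x04]=0x1f

MEM[0x06,0x0c,0x10,0x04] = 7c 8c d7 1f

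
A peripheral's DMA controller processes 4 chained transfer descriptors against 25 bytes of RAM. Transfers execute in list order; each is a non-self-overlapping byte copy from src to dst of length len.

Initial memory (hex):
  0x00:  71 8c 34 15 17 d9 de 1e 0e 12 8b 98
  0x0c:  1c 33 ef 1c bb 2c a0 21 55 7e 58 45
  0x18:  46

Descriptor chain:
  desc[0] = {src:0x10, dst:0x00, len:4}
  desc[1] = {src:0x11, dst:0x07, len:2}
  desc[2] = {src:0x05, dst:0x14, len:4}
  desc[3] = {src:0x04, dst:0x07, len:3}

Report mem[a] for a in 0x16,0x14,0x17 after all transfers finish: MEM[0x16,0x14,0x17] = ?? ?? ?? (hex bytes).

#0 dst[0x00+4] := {0xbb,0x2c,0xa0,0x21}
#1 dst[0x07+2] := {0x2c,0xa0}
#2 dst[0x14+4] := {0xd9,0xde,0x2c,0xa0}
#3 dst[0x07+3] := {0x17,0xd9,0xde}
query mem[0x16]=0x2c, mem[0x14]=0xd9, mem[0x17]=0xa0

MEM[0x16,0x14,0x17] = 2c d9 a0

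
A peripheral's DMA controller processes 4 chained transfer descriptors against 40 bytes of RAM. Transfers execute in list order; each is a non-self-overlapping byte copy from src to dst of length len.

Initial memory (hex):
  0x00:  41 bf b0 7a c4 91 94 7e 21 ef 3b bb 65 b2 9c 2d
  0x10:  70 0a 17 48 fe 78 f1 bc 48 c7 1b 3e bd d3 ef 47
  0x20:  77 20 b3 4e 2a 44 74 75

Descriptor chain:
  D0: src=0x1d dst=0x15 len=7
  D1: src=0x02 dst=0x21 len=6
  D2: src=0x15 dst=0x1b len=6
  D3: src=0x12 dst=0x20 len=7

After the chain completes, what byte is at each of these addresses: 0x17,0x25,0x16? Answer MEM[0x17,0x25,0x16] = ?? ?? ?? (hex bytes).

MEM[0x17,0x25,0x16] = 47 47 ef

  after D0: wrote 7B at 0x15 = d3ef477720b34e
  after D1: wrote 6B at 0x21 = b07ac491947e
  after D2: wrote 6B at 0x1b = d3ef477720b3
  after D3: wrote 7B at 0x20 = 1748fed3ef4777
query mem[0x17]=0x47, mem[0x25]=0x47, mem[0x16]=0xef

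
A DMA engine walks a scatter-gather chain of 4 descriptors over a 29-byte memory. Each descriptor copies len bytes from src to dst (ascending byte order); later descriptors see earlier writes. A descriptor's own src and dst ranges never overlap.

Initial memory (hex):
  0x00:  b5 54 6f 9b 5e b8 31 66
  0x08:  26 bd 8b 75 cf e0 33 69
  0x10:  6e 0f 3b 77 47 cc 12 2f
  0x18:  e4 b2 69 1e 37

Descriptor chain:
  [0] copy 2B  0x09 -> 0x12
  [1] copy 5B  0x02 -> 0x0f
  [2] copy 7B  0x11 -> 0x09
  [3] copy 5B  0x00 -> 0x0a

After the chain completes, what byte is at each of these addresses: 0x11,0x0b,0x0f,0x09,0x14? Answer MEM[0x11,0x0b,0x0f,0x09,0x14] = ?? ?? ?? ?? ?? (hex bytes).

MEM[0x11,0x0b,0x0f,0x09,0x14] = 5e 54 2f 5e 47

#0 dst[0x12+2] := {0xbd,0x8b}
#1 dst[0x0f+5] := {0x6f,0x9b,0x5e,0xb8,0x31}
#2 dst[0x09+7] := {0x5e,0xb8,0x31,0x47,0xcc,0x12,0x2f}
#3 dst[0x0a+5] := {0xb5,0x54,0x6f,0x9b,0x5e}
query mem[0x11]=0x5e, mem[0x0b]=0x54, mem[0x0f]=0x2f, mem[0x09]=0x5e, mem[0x14]=0x47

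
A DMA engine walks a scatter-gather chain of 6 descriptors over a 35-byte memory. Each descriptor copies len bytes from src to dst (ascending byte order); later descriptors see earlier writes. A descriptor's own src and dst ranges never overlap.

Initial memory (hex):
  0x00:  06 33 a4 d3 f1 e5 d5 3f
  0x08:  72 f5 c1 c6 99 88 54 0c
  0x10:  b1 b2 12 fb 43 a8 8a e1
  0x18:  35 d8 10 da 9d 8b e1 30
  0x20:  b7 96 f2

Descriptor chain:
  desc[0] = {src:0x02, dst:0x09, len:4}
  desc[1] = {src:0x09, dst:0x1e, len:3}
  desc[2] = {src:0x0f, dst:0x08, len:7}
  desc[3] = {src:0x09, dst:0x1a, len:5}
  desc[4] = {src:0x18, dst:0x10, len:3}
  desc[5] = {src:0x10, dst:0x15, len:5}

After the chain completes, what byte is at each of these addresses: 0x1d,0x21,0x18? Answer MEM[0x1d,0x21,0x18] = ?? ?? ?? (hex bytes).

MEM[0x1d,0x21,0x18] = fb 96 fb

  after D0: wrote 4B at 0x09 = a4d3f1e5
  after D1: wrote 3B at 0x1e = a4d3f1
  after D2: wrote 7B at 0x08 = 0cb1b212fb43a8
  after D3: wrote 5B at 0x1a = b1b212fb43
  after D4: wrote 3B at 0x10 = 35d8b1
  after D5: wrote 5B at 0x15 = 35d8b1fb43
query mem[0x1d]=0xfb, mem[0x21]=0x96, mem[0x18]=0xfb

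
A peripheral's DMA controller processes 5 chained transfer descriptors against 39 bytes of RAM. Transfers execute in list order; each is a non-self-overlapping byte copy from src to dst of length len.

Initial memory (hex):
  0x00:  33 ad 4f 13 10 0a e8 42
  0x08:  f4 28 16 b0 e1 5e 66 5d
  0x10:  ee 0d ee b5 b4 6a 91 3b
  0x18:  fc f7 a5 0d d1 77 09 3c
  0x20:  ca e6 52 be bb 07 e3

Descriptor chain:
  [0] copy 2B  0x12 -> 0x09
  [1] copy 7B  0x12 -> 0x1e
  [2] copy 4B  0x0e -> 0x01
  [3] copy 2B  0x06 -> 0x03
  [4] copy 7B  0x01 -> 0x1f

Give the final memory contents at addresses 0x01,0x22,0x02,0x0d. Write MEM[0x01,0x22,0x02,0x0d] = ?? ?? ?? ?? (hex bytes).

D0: mem[0x09..0x0a] <- [ee b5]
D1: mem[0x1e..0x24] <- [ee b5 b4 6a 91 3b fc]
D2: mem[0x01..0x04] <- [66 5d ee 0d]
D3: mem[0x03..0x04] <- [e8 42]
D4: mem[0x1f..0x25] <- [66 5d e8 42 0a e8 42]
query mem[0x01]=0x66, mem[0x22]=0x42, mem[0x02]=0x5d, mem[0x0d]=0x5e

MEM[0x01,0x22,0x02,0x0d] = 66 42 5d 5e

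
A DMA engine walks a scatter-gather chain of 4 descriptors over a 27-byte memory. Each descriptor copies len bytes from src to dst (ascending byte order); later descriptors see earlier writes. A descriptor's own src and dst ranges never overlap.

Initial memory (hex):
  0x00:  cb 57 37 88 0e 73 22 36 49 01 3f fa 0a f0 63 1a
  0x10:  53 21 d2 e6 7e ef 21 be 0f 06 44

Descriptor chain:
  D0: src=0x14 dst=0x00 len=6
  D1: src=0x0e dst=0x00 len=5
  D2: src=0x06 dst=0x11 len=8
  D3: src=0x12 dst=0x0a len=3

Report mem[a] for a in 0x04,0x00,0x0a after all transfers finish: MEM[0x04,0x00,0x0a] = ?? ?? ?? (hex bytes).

#0 dst[0x00+6] := {0x7e,0xef,0x21,0xbe,0x0f,0x06}
#1 dst[0x00+5] := {0x63,0x1a,0x53,0x21,0xd2}
#2 dst[0x11+8] := {0x22,0x36,0x49,0x01,0x3f,0xfa,0x0a,0xf0}
#3 dst[0x0a+3] := {0x36,0x49,0x01}
query mem[0x04]=0xd2, mem[0x00]=0x63, mem[0x0a]=0x36

MEM[0x04,0x00,0x0a] = d2 63 36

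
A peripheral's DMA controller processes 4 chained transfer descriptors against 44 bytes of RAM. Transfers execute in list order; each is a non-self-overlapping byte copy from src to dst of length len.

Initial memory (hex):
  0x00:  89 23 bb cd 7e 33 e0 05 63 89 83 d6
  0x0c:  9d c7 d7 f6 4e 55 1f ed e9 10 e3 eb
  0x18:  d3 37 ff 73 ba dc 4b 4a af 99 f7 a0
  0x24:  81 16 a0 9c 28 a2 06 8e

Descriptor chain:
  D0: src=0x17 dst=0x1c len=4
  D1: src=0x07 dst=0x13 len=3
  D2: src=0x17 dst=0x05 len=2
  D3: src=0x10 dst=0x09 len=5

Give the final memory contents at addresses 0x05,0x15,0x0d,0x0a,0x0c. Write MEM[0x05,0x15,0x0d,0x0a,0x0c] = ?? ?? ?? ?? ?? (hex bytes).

MEM[0x05,0x15,0x0d,0x0a,0x0c] = eb 89 63 55 05

#0 dst[0x1c+4] := {0xeb,0xd3,0x37,0xff}
#1 dst[0x13+3] := {0x05,0x63,0x89}
#2 dst[0x05+2] := {0xeb,0xd3}
#3 dst[0x09+5] := {0x4e,0x55,0x1f,0x05,0x63}
query mem[0x05]=0xeb, mem[0x15]=0x89, mem[0x0d]=0x63, mem[0x0a]=0x55, mem[0x0c]=0x05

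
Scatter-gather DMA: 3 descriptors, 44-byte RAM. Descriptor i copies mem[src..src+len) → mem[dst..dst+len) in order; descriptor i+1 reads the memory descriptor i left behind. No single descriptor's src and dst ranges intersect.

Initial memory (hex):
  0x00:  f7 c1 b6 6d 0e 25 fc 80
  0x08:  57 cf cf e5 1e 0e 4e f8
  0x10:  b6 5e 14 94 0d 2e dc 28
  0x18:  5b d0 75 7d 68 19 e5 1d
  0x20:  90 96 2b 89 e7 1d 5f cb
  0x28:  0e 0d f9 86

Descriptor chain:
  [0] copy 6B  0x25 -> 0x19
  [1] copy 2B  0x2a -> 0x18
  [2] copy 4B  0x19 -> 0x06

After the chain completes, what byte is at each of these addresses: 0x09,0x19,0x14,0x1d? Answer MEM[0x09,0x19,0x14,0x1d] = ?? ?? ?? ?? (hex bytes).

MEM[0x09,0x19,0x14,0x1d] = 0e 86 0d 0d

#0 dst[0x19+6] := {0x1d,0x5f,0xcb,0x0e,0x0d,0xf9}
#1 dst[0x18+2] := {0xf9,0x86}
#2 dst[0x06+4] := {0x86,0x5f,0xcb,0x0e}
query mem[0x09]=0x0e, mem[0x19]=0x86, mem[0x14]=0x0d, mem[0x1d]=0x0d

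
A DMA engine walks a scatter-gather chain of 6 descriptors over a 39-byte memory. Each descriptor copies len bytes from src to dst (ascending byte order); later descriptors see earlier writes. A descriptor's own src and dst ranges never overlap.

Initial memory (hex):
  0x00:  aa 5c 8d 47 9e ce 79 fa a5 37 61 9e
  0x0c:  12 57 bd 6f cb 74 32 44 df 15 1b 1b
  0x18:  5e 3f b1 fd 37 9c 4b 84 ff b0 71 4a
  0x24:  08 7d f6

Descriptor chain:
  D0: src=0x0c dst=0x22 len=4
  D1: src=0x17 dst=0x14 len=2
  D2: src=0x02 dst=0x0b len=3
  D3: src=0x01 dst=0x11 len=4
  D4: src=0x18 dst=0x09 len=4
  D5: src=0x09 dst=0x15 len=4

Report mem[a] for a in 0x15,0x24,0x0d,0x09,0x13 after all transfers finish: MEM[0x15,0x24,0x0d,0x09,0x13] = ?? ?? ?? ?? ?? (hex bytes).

[0] 0x0c->0x22 len=4 : 12 57 bd 6f
[1] 0x17->0x14 len=2 : 1b 5e
[2] 0x02->0x0b len=3 : 8d 47 9e
[3] 0x01->0x11 len=4 : 5c 8d 47 9e
[4] 0x18->0x09 len=4 : 5e 3f b1 fd
[5] 0x09->0x15 len=4 : 5e 3f b1 fd
query mem[0x15]=0x5e, mem[0x24]=0xbd, mem[0x0d]=0x9e, mem[0x09]=0x5e, mem[0x13]=0x47

MEM[0x15,0x24,0x0d,0x09,0x13] = 5e bd 9e 5e 47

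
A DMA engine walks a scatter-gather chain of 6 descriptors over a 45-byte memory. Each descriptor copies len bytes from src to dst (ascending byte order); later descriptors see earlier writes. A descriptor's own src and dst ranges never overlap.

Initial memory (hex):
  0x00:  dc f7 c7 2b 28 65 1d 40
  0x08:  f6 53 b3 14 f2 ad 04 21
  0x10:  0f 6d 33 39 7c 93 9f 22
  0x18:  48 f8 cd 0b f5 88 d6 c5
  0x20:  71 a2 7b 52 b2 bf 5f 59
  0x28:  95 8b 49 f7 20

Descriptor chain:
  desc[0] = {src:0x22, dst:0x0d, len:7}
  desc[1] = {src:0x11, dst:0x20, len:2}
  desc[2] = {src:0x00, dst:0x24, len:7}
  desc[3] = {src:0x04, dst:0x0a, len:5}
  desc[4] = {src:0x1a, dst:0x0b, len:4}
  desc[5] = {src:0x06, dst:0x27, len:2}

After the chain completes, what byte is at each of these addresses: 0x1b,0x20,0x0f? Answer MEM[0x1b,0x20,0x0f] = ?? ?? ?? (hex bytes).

#0 dst[0x0d+7] := {0x7b,0x52,0xb2,0xbf,0x5f,0x59,0x95}
#1 dst[0x20+2] := {0x5f,0x59}
#2 dst[0x24+7] := {0xdc,0xf7,0xc7,0x2b,0x28,0x65,0x1d}
#3 dst[0x0a+5] := {0x28,0x65,0x1d,0x40,0xf6}
#4 dst[0x0b+4] := {0xcd,0x0b,0xf5,0x88}
#5 dst[0x27+2] := {0x1d,0x40}
query mem[0x1b]=0x0b, mem[0x20]=0x5f, mem[0x0f]=0xb2

MEM[0x1b,0x20,0x0f] = 0b 5f b2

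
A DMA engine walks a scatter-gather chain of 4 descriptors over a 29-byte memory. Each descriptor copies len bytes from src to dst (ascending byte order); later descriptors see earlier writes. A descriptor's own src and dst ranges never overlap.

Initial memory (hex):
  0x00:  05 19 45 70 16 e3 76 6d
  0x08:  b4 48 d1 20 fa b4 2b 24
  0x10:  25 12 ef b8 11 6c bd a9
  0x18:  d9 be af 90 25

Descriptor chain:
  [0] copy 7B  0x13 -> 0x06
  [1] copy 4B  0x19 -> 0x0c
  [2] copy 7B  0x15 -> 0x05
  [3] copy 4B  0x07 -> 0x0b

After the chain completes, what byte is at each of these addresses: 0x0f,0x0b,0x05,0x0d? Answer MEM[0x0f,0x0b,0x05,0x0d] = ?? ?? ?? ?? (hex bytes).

  after D0: wrote 7B at 0x06 = b8116cbda9d9be
  after D1: wrote 4B at 0x0c = beaf9025
  after D2: wrote 7B at 0x05 = 6cbda9d9beaf90
  after D3: wrote 4B at 0x0b = a9d9beaf
query mem[0x0f]=0x25, mem[0x0b]=0xa9, mem[0x05]=0x6c, mem[0x0d]=0xbe

MEM[0x0f,0x0b,0x05,0x0d] = 25 a9 6c be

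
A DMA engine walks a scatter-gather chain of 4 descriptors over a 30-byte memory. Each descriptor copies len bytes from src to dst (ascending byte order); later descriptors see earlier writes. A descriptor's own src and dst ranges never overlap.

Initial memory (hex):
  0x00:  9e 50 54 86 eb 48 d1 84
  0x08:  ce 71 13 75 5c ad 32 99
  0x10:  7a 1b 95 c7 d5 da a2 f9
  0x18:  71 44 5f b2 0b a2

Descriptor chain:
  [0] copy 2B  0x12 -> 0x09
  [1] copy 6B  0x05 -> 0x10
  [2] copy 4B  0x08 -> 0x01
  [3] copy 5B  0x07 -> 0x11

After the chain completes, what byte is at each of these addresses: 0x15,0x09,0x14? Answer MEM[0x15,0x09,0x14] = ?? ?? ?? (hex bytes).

  after D0: wrote 2B at 0x09 = 95c7
  after D1: wrote 6B at 0x10 = 48d184ce95c7
  after D2: wrote 4B at 0x01 = ce95c775
  after D3: wrote 5B at 0x11 = 84ce95c775
query mem[0x15]=0x75, mem[0x09]=0x95, mem[0x14]=0xc7

MEM[0x15,0x09,0x14] = 75 95 c7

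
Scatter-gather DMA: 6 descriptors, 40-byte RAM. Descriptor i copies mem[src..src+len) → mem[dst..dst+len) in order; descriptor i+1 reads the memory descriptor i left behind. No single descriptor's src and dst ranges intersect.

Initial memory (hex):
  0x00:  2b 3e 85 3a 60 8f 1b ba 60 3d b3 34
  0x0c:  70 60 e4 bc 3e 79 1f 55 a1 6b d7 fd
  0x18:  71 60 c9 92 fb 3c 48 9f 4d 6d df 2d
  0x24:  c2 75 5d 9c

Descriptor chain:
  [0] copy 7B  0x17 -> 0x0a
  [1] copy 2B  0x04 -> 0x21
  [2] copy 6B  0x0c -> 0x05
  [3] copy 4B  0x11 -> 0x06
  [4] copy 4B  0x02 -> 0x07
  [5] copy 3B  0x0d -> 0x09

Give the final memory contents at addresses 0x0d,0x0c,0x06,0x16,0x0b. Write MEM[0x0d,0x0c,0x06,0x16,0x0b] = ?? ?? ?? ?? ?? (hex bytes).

#0 dst[0x0a+7] := {0xfd,0x71,0x60,0xc9,0x92,0xfb,0x3c}
#1 dst[0x21+2] := {0x60,0x8f}
#2 dst[0x05+6] := {0x60,0xc9,0x92,0xfb,0x3c,0x79}
#3 dst[0x06+4] := {0x79,0x1f,0x55,0xa1}
#4 dst[0x07+4] := {0x85,0x3a,0x60,0x60}
#5 dst[0x09+3] := {0xc9,0x92,0xfb}
query mem[0x0d]=0xc9, mem[0x0c]=0x60, mem[0x06]=0x79, mem[0x16]=0xd7, mem[0x0b]=0xfb

MEM[0x0d,0x0c,0x06,0x16,0x0b] = c9 60 79 d7 fb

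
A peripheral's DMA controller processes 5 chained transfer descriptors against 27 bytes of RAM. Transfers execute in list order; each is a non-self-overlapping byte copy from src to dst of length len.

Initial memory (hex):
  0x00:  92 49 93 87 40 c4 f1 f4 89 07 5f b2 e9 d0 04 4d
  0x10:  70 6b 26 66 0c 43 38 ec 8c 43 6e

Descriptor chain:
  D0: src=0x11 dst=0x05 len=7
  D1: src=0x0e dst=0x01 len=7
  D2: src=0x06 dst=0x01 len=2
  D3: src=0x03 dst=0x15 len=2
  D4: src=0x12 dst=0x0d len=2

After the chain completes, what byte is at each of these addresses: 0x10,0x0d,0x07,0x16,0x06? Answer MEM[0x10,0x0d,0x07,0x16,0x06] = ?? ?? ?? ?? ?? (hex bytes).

MEM[0x10,0x0d,0x07,0x16,0x06] = 70 26 0c 6b 66

D0: mem[0x05..0x0b] <- [6b 26 66 0c 43 38 ec]
D1: mem[0x01..0x07] <- [04 4d 70 6b 26 66 0c]
D2: mem[0x01..0x02] <- [66 0c]
D3: mem[0x15..0x16] <- [70 6b]
D4: mem[0x0d..0x0e] <- [26 66]
query mem[0x10]=0x70, mem[0x0d]=0x26, mem[0x07]=0x0c, mem[0x16]=0x6b, mem[0x06]=0x66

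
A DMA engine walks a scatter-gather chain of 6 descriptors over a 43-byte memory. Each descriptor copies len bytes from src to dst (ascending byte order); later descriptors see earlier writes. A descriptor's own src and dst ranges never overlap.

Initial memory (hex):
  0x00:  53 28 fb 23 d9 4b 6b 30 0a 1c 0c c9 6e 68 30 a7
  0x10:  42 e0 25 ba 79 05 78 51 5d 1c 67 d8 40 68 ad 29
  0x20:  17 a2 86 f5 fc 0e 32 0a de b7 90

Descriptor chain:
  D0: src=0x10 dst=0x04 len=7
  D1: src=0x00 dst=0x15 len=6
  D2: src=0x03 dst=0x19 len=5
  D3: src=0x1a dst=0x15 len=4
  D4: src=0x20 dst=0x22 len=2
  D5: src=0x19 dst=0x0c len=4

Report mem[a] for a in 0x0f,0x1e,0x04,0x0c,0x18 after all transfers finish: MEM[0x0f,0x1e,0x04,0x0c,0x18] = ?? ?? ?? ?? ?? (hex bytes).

#0 dst[0x04+7] := {0x42,0xe0,0x25,0xba,0x79,0x05,0x78}
#1 dst[0x15+6] := {0x53,0x28,0xfb,0x23,0x42,0xe0}
#2 dst[0x19+5] := {0x23,0x42,0xe0,0x25,0xba}
#3 dst[0x15+4] := {0x42,0xe0,0x25,0xba}
#4 dst[0x22+2] := {0x17,0xa2}
#5 dst[0x0c+4] := {0x23,0x42,0xe0,0x25}
query mem[0x0f]=0x25, mem[0x1e]=0xad, mem[0x04]=0x42, mem[0x0c]=0x23, mem[0x18]=0xba

MEM[0x0f,0x1e,0x04,0x0c,0x18] = 25 ad 42 23 ba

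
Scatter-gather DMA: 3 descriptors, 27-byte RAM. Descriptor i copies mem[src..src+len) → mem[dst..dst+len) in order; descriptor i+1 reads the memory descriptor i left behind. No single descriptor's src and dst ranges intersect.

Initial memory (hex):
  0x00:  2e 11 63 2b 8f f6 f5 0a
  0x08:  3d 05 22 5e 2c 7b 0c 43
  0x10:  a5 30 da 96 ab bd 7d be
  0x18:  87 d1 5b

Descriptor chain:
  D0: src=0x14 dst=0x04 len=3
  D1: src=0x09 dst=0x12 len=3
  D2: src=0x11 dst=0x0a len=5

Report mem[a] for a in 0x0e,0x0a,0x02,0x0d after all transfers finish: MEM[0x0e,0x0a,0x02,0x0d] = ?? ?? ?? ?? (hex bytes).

[0] 0x14->0x04 len=3 : ab bd 7d
[1] 0x09->0x12 len=3 : 05 22 5e
[2] 0x11->0x0a len=5 : 30 05 22 5e bd
query mem[0x0e]=0xbd, mem[0x0a]=0x30, mem[0x02]=0x63, mem[0x0d]=0x5e

MEM[0x0e,0x0a,0x02,0x0d] = bd 30 63 5e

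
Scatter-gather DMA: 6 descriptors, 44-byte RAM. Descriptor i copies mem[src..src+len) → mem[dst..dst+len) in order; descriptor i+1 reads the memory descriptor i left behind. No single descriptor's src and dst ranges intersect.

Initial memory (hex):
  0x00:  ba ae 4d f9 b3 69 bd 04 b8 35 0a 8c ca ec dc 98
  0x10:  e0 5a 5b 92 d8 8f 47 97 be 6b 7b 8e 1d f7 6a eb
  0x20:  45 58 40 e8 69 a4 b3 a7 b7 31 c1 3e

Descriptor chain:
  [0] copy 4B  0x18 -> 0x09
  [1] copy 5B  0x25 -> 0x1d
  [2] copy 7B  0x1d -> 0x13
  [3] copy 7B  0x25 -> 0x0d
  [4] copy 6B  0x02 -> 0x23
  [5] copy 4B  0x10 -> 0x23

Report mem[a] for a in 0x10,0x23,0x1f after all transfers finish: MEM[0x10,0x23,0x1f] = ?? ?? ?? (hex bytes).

MEM[0x10,0x23,0x1f] = b7 b7 a7

[0] 0x18->0x09 len=4 : be 6b 7b 8e
[1] 0x25->0x1d len=5 : a4 b3 a7 b7 31
[2] 0x1d->0x13 len=7 : a4 b3 a7 b7 31 40 e8
[3] 0x25->0x0d len=7 : a4 b3 a7 b7 31 c1 3e
[4] 0x02->0x23 len=6 : 4d f9 b3 69 bd 04
[5] 0x10->0x23 len=4 : b7 31 c1 3e
query mem[0x10]=0xb7, mem[0x23]=0xb7, mem[0x1f]=0xa7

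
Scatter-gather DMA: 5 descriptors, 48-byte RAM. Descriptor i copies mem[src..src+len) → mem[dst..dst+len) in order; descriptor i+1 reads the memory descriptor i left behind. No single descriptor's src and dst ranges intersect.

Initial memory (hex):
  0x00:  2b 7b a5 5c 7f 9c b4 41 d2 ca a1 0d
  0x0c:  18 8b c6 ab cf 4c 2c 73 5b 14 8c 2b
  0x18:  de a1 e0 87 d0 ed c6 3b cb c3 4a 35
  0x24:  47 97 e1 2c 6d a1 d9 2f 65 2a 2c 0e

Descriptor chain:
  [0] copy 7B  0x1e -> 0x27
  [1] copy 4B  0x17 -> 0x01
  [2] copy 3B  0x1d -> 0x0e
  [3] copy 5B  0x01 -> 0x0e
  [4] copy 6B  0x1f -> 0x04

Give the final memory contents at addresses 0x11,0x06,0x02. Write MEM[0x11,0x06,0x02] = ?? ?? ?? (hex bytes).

D0: mem[0x27..0x2d] <- [c6 3b cb c3 4a 35 47]
D1: mem[0x01..0x04] <- [2b de a1 e0]
D2: mem[0x0e..0x10] <- [ed c6 3b]
D3: mem[0x0e..0x12] <- [2b de a1 e0 9c]
D4: mem[0x04..0x09] <- [3b cb c3 4a 35 47]
query mem[0x11]=0xe0, mem[0x06]=0xc3, mem[0x02]=0xde

MEM[0x11,0x06,0x02] = e0 c3 de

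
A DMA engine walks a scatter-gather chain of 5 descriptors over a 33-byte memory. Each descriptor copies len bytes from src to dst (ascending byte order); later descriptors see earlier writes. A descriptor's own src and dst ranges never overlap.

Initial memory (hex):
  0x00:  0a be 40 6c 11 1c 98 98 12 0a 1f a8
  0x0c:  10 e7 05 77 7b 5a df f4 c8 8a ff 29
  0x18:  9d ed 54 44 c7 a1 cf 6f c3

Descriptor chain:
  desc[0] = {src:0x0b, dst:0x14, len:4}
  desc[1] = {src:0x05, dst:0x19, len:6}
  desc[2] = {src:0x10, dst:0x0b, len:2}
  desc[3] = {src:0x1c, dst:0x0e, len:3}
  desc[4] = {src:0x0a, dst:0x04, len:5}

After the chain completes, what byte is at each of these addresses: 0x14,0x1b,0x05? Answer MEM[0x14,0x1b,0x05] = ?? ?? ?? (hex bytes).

MEM[0x14,0x1b,0x05] = a8 98 7b

#0 dst[0x14+4] := {0xa8,0x10,0xe7,0x05}
#1 dst[0x19+6] := {0x1c,0x98,0x98,0x12,0x0a,0x1f}
#2 dst[0x0b+2] := {0x7b,0x5a}
#3 dst[0x0e+3] := {0x12,0x0a,0x1f}
#4 dst[0x04+5] := {0x1f,0x7b,0x5a,0xe7,0x12}
query mem[0x14]=0xa8, mem[0x1b]=0x98, mem[0x05]=0x7b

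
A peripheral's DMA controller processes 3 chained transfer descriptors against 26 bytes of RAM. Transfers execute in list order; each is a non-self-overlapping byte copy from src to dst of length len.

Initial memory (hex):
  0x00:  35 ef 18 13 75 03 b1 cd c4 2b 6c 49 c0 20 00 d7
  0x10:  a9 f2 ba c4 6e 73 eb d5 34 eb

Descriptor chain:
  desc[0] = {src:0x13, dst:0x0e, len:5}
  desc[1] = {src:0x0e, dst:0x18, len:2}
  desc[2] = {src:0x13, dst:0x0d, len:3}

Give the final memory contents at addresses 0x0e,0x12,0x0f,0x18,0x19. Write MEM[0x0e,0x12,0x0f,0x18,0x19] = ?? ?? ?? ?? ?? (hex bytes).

[0] 0x13->0x0e len=5 : c4 6e 73 eb d5
[1] 0x0e->0x18 len=2 : c4 6e
[2] 0x13->0x0d len=3 : c4 6e 73
query mem[0x0e]=0x6e, mem[0x12]=0xd5, mem[0x0f]=0x73, mem[0x18]=0xc4, mem[0x19]=0x6e

MEM[0x0e,0x12,0x0f,0x18,0x19] = 6e d5 73 c4 6e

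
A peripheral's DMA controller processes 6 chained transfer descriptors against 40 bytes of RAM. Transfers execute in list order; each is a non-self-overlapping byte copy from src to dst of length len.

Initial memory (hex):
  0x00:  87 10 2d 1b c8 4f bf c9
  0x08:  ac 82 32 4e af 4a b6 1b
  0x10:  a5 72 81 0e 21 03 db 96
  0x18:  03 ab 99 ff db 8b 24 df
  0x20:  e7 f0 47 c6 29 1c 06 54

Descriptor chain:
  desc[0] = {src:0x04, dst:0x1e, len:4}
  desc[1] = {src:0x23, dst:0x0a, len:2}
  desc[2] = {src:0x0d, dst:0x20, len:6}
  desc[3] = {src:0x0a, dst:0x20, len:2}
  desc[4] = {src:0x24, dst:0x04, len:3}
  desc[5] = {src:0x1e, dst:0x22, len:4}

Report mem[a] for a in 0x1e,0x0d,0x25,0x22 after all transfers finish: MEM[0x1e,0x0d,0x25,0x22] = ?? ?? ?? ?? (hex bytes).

MEM[0x1e,0x0d,0x25,0x22] = c8 4a 29 c8

D0: mem[0x1e..0x21] <- [c8 4f bf c9]
D1: mem[0x0a..0x0b] <- [c6 29]
D2: mem[0x20..0x25] <- [4a b6 1b a5 72 81]
D3: mem[0x20..0x21] <- [c6 29]
D4: mem[0x04..0x06] <- [72 81 06]
D5: mem[0x22..0x25] <- [c8 4f c6 29]
query mem[0x1e]=0xc8, mem[0x0d]=0x4a, mem[0x25]=0x29, mem[0x22]=0xc8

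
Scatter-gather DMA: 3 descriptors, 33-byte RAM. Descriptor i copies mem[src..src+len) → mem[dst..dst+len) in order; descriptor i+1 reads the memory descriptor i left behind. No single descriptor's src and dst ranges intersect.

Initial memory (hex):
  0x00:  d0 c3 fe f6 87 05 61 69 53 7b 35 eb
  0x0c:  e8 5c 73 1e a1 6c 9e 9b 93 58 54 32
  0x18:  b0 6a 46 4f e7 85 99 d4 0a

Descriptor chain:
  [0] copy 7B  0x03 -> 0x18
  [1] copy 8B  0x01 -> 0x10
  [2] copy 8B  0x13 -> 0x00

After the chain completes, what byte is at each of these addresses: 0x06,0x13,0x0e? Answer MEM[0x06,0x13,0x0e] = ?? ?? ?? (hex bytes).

MEM[0x06,0x13,0x0e] = 87 87 73

D0: mem[0x18..0x1e] <- [f6 87 05 61 69 53 7b]
D1: mem[0x10..0x17] <- [c3 fe f6 87 05 61 69 53]
D2: mem[0x00..0x07] <- [87 05 61 69 53 f6 87 05]
query mem[0x06]=0x87, mem[0x13]=0x87, mem[0x0e]=0x73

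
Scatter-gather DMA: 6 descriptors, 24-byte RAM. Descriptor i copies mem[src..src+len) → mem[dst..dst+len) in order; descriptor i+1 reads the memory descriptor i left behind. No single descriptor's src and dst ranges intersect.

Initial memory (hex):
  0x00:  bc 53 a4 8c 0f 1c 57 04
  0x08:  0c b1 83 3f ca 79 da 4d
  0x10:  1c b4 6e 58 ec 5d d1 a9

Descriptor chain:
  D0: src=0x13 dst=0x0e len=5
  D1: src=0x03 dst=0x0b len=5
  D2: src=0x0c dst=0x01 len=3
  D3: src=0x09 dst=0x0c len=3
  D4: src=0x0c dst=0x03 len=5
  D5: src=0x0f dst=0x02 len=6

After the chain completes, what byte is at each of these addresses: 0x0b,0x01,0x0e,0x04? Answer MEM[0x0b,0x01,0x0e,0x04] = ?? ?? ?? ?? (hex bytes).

MEM[0x0b,0x01,0x0e,0x04] = 8c 0f 8c d1

#0 dst[0x0e+5] := {0x58,0xec,0x5d,0xd1,0xa9}
#1 dst[0x0b+5] := {0x8c,0x0f,0x1c,0x57,0x04}
#2 dst[0x01+3] := {0x0f,0x1c,0x57}
#3 dst[0x0c+3] := {0xb1,0x83,0x8c}
#4 dst[0x03+5] := {0xb1,0x83,0x8c,0x04,0x5d}
#5 dst[0x02+6] := {0x04,0x5d,0xd1,0xa9,0x58,0xec}
query mem[0x0b]=0x8c, mem[0x01]=0x0f, mem[0x0e]=0x8c, mem[0x04]=0xd1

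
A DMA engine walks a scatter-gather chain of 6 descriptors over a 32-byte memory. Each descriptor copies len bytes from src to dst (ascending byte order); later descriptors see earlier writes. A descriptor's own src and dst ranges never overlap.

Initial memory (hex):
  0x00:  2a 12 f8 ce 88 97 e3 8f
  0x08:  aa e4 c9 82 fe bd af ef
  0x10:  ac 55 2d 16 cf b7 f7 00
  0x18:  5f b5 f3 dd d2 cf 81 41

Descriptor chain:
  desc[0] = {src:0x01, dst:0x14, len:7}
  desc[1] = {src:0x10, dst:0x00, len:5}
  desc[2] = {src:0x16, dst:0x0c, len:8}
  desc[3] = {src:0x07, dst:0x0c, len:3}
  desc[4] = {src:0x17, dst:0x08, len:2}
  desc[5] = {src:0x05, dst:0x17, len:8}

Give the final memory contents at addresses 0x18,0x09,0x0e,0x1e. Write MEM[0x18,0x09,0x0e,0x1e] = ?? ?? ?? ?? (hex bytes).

MEM[0x18,0x09,0x0e,0x1e] = e3 97 e4 8f

D0: mem[0x14..0x1a] <- [12 f8 ce 88 97 e3 8f]
D1: mem[0x00..0x04] <- [ac 55 2d 16 12]
D2: mem[0x0c..0x13] <- [ce 88 97 e3 8f dd d2 cf]
D3: mem[0x0c..0x0e] <- [8f aa e4]
D4: mem[0x08..0x09] <- [88 97]
D5: mem[0x17..0x1e] <- [97 e3 8f 88 97 c9 82 8f]
query mem[0x18]=0xe3, mem[0x09]=0x97, mem[0x0e]=0xe4, mem[0x1e]=0x8f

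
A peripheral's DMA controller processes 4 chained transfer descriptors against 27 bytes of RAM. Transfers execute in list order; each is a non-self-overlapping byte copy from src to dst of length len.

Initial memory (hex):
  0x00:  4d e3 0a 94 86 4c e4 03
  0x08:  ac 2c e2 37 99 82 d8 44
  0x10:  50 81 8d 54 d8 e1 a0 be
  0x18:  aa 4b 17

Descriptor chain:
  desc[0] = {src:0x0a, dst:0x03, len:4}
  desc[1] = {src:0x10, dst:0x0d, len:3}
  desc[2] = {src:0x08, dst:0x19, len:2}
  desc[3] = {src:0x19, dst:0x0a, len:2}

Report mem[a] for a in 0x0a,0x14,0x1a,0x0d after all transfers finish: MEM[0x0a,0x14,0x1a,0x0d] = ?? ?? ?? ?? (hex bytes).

MEM[0x0a,0x14,0x1a,0x0d] = ac d8 2c 50

[0] 0x0a->0x03 len=4 : e2 37 99 82
[1] 0x10->0x0d len=3 : 50 81 8d
[2] 0x08->0x19 len=2 : ac 2c
[3] 0x19->0x0a len=2 : ac 2c
query mem[0x0a]=0xac, mem[0x14]=0xd8, mem[0x1a]=0x2c, mem[0x0d]=0x50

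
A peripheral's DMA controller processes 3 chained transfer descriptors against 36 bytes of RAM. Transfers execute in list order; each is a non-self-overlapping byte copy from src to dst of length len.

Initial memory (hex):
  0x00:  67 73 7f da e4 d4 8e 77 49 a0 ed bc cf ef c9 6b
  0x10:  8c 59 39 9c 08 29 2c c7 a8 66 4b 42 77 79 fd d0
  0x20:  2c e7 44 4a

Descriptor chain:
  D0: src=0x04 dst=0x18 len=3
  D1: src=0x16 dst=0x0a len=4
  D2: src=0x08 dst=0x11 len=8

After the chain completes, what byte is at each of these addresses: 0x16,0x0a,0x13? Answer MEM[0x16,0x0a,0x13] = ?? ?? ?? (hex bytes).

MEM[0x16,0x0a,0x13] = d4 2c 2c

D0: mem[0x18..0x1a] <- [e4 d4 8e]
D1: mem[0x0a..0x0d] <- [2c c7 e4 d4]
D2: mem[0x11..0x18] <- [49 a0 2c c7 e4 d4 c9 6b]
query mem[0x16]=0xd4, mem[0x0a]=0x2c, mem[0x13]=0x2c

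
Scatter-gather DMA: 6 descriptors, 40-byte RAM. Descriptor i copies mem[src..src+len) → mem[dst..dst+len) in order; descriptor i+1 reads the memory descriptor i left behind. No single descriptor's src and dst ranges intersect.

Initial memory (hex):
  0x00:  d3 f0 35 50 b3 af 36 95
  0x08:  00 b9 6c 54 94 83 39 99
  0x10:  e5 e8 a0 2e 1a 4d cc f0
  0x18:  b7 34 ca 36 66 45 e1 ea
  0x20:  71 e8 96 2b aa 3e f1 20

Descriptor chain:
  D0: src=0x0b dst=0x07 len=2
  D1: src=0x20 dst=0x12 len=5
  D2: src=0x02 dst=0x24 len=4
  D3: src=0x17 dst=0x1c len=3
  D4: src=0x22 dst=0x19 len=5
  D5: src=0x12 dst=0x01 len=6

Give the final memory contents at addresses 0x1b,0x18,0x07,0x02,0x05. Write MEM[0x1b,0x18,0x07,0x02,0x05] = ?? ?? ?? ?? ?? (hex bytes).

MEM[0x1b,0x18,0x07,0x02,0x05] = 35 b7 54 e8 aa

[0] 0x0b->0x07 len=2 : 54 94
[1] 0x20->0x12 len=5 : 71 e8 96 2b aa
[2] 0x02->0x24 len=4 : 35 50 b3 af
[3] 0x17->0x1c len=3 : f0 b7 34
[4] 0x22->0x19 len=5 : 96 2b 35 50 b3
[5] 0x12->0x01 len=6 : 71 e8 96 2b aa f0
query mem[0x1b]=0x35, mem[0x18]=0xb7, mem[0x07]=0x54, mem[0x02]=0xe8, mem[0x05]=0xaa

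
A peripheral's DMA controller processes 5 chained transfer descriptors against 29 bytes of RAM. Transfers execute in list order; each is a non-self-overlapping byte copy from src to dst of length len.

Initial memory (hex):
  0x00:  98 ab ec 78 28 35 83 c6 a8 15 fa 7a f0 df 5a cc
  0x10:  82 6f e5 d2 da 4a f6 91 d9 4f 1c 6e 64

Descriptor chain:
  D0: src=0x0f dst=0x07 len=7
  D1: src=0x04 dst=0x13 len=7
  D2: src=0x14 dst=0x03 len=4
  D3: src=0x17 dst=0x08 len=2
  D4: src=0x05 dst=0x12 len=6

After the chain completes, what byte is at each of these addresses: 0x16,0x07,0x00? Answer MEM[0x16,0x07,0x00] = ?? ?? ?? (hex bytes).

MEM[0x16,0x07,0x00] = 6f cc 98

D0: mem[0x07..0x0d] <- [cc 82 6f e5 d2 da 4a]
D1: mem[0x13..0x19] <- [28 35 83 cc 82 6f e5]
D2: mem[0x03..0x06] <- [35 83 cc 82]
D3: mem[0x08..0x09] <- [82 6f]
D4: mem[0x12..0x17] <- [cc 82 cc 82 6f e5]
query mem[0x16]=0x6f, mem[0x07]=0xcc, mem[0x00]=0x98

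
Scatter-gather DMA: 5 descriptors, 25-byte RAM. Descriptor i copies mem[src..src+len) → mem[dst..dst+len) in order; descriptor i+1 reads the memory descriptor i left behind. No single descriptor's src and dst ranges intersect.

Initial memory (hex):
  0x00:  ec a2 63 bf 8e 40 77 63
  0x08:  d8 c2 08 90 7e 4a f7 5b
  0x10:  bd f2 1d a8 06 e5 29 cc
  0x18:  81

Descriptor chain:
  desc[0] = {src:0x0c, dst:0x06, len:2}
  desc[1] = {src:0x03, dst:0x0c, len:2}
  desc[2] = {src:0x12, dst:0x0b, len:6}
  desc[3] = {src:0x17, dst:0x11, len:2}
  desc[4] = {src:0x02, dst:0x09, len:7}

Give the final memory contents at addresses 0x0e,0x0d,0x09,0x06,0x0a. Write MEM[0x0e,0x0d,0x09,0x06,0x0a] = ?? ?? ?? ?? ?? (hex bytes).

  after D0: wrote 2B at 0x06 = 7e4a
  after D1: wrote 2B at 0x0c = bf8e
  after D2: wrote 6B at 0x0b = 1da806e529cc
  after D3: wrote 2B at 0x11 = cc81
  after D4: wrote 7B at 0x09 = 63bf8e407e4ad8
query mem[0x0e]=0x4a, mem[0x0d]=0x7e, mem[0x09]=0x63, mem[0x06]=0x7e, mem[0x0a]=0xbf

MEM[0x0e,0x0d,0x09,0x06,0x0a] = 4a 7e 63 7e bf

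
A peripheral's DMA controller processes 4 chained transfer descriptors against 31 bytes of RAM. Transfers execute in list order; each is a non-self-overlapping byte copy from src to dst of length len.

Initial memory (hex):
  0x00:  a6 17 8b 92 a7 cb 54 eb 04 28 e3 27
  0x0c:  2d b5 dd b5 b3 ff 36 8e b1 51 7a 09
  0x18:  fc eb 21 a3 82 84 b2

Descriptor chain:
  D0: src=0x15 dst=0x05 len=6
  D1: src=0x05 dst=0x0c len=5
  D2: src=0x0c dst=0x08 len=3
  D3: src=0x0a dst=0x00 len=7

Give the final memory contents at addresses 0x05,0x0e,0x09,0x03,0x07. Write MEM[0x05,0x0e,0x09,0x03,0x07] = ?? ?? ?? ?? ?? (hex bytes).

[0] 0x15->0x05 len=6 : 51 7a 09 fc eb 21
[1] 0x05->0x0c len=5 : 51 7a 09 fc eb
[2] 0x0c->0x08 len=3 : 51 7a 09
[3] 0x0a->0x00 len=7 : 09 27 51 7a 09 fc eb
query mem[0x05]=0xfc, mem[0x0e]=0x09, mem[0x09]=0x7a, mem[0x03]=0x7a, mem[0x07]=0x09

MEM[0x05,0x0e,0x09,0x03,0x07] = fc 09 7a 7a 09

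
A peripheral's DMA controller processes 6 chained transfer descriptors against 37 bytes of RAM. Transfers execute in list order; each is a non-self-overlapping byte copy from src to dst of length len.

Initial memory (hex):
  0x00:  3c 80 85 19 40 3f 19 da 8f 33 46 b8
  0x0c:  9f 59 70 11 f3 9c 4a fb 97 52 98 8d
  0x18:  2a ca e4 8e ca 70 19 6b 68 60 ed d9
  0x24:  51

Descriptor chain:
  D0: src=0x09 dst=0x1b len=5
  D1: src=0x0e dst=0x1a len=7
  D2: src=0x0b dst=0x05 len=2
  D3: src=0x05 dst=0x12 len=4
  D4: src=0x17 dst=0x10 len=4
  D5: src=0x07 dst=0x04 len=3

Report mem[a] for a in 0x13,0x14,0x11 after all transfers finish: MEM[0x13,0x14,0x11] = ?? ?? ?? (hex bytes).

  after D0: wrote 5B at 0x1b = 3346b89f59
  after D1: wrote 7B at 0x1a = 7011f39c4afb97
  after D2: wrote 2B at 0x05 = b89f
  after D3: wrote 4B at 0x12 = b89fda8f
  after D4: wrote 4B at 0x10 = 8d2aca70
  after D5: wrote 3B at 0x04 = da8f33
query mem[0x13]=0x70, mem[0x14]=0xda, mem[0x11]=0x2a

MEM[0x13,0x14,0x11] = 70 da 2a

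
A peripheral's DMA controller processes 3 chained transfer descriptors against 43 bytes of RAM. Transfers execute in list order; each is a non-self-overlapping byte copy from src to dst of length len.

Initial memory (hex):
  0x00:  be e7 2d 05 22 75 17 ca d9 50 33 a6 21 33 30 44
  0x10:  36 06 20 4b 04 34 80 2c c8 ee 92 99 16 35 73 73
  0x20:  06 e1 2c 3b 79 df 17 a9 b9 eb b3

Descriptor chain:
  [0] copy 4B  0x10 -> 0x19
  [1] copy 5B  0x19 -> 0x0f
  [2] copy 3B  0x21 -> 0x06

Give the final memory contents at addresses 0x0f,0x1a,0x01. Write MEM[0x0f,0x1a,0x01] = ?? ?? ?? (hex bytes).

  after D0: wrote 4B at 0x19 = 3606204b
  after D1: wrote 5B at 0x0f = 3606204b35
  after D2: wrote 3B at 0x06 = e12c3b
query mem[0x0f]=0x36, mem[0x1a]=0x06, mem[0x01]=0xe7

MEM[0x0f,0x1a,0x01] = 36 06 e7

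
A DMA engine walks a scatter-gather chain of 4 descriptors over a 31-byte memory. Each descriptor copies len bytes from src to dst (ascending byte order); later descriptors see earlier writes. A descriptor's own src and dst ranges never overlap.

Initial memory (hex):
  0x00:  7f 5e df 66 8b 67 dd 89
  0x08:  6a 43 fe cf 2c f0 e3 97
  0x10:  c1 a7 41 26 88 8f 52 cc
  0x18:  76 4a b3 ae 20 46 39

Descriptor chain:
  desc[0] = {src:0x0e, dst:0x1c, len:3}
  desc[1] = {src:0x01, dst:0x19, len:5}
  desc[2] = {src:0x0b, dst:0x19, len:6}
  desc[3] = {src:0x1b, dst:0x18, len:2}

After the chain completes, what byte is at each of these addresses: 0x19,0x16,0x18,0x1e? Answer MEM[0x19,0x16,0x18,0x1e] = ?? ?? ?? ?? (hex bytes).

MEM[0x19,0x16,0x18,0x1e] = e3 52 f0 c1

  after D0: wrote 3B at 0x1c = e397c1
  after D1: wrote 5B at 0x19 = 5edf668b67
  after D2: wrote 6B at 0x19 = cf2cf0e397c1
  after D3: wrote 2B at 0x18 = f0e3
query mem[0x19]=0xe3, mem[0x16]=0x52, mem[0x18]=0xf0, mem[0x1e]=0xc1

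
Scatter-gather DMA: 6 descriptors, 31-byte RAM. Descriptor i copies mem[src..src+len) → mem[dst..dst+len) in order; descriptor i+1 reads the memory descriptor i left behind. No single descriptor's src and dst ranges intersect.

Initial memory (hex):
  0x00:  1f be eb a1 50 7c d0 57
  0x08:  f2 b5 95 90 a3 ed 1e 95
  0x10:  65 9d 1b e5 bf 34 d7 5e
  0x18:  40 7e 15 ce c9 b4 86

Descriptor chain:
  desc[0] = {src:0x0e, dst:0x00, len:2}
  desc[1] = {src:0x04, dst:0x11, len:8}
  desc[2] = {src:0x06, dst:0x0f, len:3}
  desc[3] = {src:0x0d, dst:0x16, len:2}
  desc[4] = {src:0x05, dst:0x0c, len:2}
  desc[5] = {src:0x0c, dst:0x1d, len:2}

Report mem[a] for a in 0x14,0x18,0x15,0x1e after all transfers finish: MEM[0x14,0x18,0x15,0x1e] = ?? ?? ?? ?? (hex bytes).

MEM[0x14,0x18,0x15,0x1e] = 57 90 f2 d0

[0] 0x0e->0x00 len=2 : 1e 95
[1] 0x04->0x11 len=8 : 50 7c d0 57 f2 b5 95 90
[2] 0x06->0x0f len=3 : d0 57 f2
[3] 0x0d->0x16 len=2 : ed 1e
[4] 0x05->0x0c len=2 : 7c d0
[5] 0x0c->0x1d len=2 : 7c d0
query mem[0x14]=0x57, mem[0x18]=0x90, mem[0x15]=0xf2, mem[0x1e]=0xd0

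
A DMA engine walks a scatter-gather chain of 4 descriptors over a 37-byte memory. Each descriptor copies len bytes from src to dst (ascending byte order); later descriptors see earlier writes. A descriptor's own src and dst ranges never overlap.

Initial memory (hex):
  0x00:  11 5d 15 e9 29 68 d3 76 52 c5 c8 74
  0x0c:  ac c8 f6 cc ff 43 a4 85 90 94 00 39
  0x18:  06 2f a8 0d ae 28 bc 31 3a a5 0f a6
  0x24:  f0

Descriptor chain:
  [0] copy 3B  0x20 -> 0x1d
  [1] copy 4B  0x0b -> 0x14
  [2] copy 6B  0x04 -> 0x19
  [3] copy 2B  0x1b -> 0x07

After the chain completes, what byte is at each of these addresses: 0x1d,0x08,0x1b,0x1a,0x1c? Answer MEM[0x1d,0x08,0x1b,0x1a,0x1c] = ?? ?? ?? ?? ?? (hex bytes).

#0 dst[0x1d+3] := {0x3a,0xa5,0x0f}
#1 dst[0x14+4] := {0x74,0xac,0xc8,0xf6}
#2 dst[0x19+6] := {0x29,0x68,0xd3,0x76,0x52,0xc5}
#3 dst[0x07+2] := {0xd3,0x76}
query mem[0x1d]=0x52, mem[0x08]=0x76, mem[0x1b]=0xd3, mem[0x1a]=0x68, mem[0x1c]=0x76

MEM[0x1d,0x08,0x1b,0x1a,0x1c] = 52 76 d3 68 76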